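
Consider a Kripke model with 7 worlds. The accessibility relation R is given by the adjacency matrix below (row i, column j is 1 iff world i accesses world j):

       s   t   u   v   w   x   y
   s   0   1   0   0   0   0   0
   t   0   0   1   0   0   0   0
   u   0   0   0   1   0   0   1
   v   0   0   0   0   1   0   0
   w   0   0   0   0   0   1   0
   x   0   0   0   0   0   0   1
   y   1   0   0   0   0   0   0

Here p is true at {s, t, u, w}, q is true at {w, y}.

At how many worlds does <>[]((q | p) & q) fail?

5

s: successors {t}; []((q | p) & q) there: t:F. ✗
t: successors {u}; []((q | p) & q) there: u:F. ✗
u: successors {v, y}; []((q | p) & q) there: v:T, y:F. ✓
v: successors {w}; []((q | p) & q) there: w:F. ✗
w: successors {x}; []((q | p) & q) there: x:T. ✓
x: successors {y}; []((q | p) & q) there: y:F. ✗
y: successors {s}; []((q | p) & q) there: s:F. ✗
Satisfying worlds: {u, w}.
So <>[]((q | p) & q) fails at the other 5 worlds.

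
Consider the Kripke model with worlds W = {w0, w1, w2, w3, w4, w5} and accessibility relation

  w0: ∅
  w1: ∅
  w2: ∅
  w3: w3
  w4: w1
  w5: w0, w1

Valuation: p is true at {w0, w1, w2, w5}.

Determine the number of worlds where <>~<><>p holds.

w0: no successors, so <>~<><>p fails. ✗
w1: no successors, so <>~<><>p fails. ✗
w2: no successors, so <>~<><>p fails. ✗
w3: successors {w3}; ~<><>p there: w3:T. ✓
w4: successors {w1}; ~<><>p there: w1:T. ✓
w5: successors {w0, w1}; ~<><>p there: w0:T, w1:T. ✓
Satisfying worlds: {w3, w4, w5}.

3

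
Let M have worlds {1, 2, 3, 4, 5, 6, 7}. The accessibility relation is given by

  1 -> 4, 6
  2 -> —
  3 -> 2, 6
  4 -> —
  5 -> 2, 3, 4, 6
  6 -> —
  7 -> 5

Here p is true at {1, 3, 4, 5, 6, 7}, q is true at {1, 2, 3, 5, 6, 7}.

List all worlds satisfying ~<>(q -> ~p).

1: <>(q -> ~p) is T. ✗
2: <>(q -> ~p) is F. ✓
3: <>(q -> ~p) is T. ✗
4: <>(q -> ~p) is F. ✓
5: <>(q -> ~p) is T. ✗
6: <>(q -> ~p) is F. ✓
7: <>(q -> ~p) is F. ✓

{2, 4, 6, 7}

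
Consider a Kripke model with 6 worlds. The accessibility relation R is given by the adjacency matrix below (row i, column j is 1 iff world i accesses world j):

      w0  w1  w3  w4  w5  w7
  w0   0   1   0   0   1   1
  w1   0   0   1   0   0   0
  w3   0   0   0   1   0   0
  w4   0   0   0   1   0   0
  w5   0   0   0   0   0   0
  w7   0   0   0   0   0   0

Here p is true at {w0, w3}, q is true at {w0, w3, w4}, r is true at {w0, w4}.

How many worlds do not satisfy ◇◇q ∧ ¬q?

w0: ◇◇q is T, ¬q is F. ✗
w1: ◇◇q is T, ¬q is T. ✓
w3: ◇◇q is T, ¬q is F. ✗
w4: ◇◇q is T, ¬q is F. ✗
w5: ◇◇q is F, ¬q is T. ✗
w7: ◇◇q is F, ¬q is T. ✗
Satisfying worlds: {w1}.
So ◇◇q ∧ ¬q fails at the other 5 worlds.

5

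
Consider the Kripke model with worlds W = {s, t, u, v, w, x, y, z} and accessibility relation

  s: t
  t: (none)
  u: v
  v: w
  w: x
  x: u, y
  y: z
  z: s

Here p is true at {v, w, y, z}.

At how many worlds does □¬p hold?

4

s: successors {t}; ¬p there: t:T. ✓
t: no successors, so □¬p holds vacuously. ✓
u: successors {v}; ¬p there: v:F. ✗
v: successors {w}; ¬p there: w:F. ✗
w: successors {x}; ¬p there: x:T. ✓
x: successors {u, y}; ¬p there: u:T, y:F. ✗
y: successors {z}; ¬p there: z:F. ✗
z: successors {s}; ¬p there: s:T. ✓
Satisfying worlds: {s, t, w, z}.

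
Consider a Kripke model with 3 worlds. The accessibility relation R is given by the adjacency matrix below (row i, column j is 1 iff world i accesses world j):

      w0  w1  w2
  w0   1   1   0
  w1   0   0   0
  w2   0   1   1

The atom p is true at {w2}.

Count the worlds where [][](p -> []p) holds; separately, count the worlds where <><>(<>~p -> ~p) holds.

2 and 2

For [][](p -> []p):
w0: successors {w0, w1}; [](p -> []p) there: w0:T, w1:T. ✓
w1: no successors, so [][](p -> []p) holds vacuously. ✓
w2: successors {w1, w2}; [](p -> []p) there: w1:T, w2:F. ✗
— 2 worlds.
For <><>(<>~p -> ~p):
w0: successors {w0, w1}; <>(<>~p -> ~p) there: w0:T, w1:F. ✓
w1: no successors, so <><>(<>~p -> ~p) fails. ✗
w2: successors {w1, w2}; <>(<>~p -> ~p) there: w1:F, w2:T. ✓
— 2 worlds.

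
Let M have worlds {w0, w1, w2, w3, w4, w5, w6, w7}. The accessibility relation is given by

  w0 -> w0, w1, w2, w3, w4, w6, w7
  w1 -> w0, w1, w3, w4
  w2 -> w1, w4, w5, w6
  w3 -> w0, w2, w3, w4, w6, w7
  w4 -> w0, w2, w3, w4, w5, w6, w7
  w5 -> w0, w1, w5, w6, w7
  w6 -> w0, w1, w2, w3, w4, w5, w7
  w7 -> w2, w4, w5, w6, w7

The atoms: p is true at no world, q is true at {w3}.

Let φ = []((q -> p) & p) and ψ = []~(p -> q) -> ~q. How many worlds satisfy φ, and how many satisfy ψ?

For []((q -> p) & p):
w0: successors {w0, w1, w2, w3, w4, w6, w7}; (q -> p) & p there: w0:F, w1:F, w2:F, w3:F, w4:F, w6:F, w7:F. ✗
w1: successors {w0, w1, w3, w4}; (q -> p) & p there: w0:F, w1:F, w3:F, w4:F. ✗
w2: successors {w1, w4, w5, w6}; (q -> p) & p there: w1:F, w4:F, w5:F, w6:F. ✗
w3: successors {w0, w2, w3, w4, w6, w7}; (q -> p) & p there: w0:F, w2:F, w3:F, w4:F, w6:F, w7:F. ✗
w4: successors {w0, w2, w3, w4, w5, w6, w7}; (q -> p) & p there: w0:F, w2:F, w3:F, w4:F, w5:F, w6:F, w7:F. ✗
w5: successors {w0, w1, w5, w6, w7}; (q -> p) & p there: w0:F, w1:F, w5:F, w6:F, w7:F. ✗
w6: successors {w0, w1, w2, w3, w4, w5, w7}; (q -> p) & p there: w0:F, w1:F, w2:F, w3:F, w4:F, w5:F, w7:F. ✗
w7: successors {w2, w4, w5, w6, w7}; (q -> p) & p there: w2:F, w4:F, w5:F, w6:F, w7:F. ✗
— 0 worlds.
For []~(p -> q) -> ~q:
w0: []~(p -> q) is F, ~q is T. ✓
w1: []~(p -> q) is F, ~q is T. ✓
w2: []~(p -> q) is F, ~q is T. ✓
w3: []~(p -> q) is F, ~q is F. ✓
w4: []~(p -> q) is F, ~q is T. ✓
w5: []~(p -> q) is F, ~q is T. ✓
w6: []~(p -> q) is F, ~q is T. ✓
w7: []~(p -> q) is F, ~q is T. ✓
— 8 worlds.

0 and 8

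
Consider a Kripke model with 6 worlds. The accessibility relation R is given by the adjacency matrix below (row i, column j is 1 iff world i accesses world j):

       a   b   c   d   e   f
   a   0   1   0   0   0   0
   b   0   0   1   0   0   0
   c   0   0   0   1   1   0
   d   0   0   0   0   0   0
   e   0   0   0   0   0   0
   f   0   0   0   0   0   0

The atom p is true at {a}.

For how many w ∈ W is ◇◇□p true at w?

a: successors {b}; ◇□p there: b:F. ✗
b: successors {c}; ◇□p there: c:T. ✓
c: successors {d, e}; ◇□p there: d:F, e:F. ✗
d: no successors, so ◇◇□p fails. ✗
e: no successors, so ◇◇□p fails. ✗
f: no successors, so ◇◇□p fails. ✗
Satisfying worlds: {b}.

1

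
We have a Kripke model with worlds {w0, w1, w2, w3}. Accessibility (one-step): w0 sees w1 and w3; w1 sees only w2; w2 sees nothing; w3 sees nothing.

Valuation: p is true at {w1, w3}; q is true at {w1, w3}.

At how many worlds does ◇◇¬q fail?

3

w0: successors {w1, w3}; ◇¬q there: w1:T, w3:F. ✓
w1: successors {w2}; ◇¬q there: w2:F. ✗
w2: no successors, so ◇◇¬q fails. ✗
w3: no successors, so ◇◇¬q fails. ✗
Satisfying worlds: {w0}.
So ◇◇¬q fails at the other 3 worlds.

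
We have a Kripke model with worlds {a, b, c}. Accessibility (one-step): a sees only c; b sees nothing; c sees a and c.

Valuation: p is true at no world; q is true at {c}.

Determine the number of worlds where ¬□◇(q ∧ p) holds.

a: □◇(q ∧ p) is F. ✓
b: □◇(q ∧ p) is T. ✗
c: □◇(q ∧ p) is F. ✓
Satisfying worlds: {a, c}.

2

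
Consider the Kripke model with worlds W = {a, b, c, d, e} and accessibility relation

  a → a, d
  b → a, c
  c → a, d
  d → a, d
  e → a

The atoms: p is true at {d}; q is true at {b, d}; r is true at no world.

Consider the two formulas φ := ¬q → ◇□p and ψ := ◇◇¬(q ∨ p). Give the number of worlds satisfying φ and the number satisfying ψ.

2 and 5

For ¬q → ◇□p:
a: ¬q is T, ◇□p is F. ✗
b: ¬q is F, ◇□p is F. ✓
c: ¬q is T, ◇□p is F. ✗
d: ¬q is F, ◇□p is F. ✓
e: ¬q is T, ◇□p is F. ✗
— 2 worlds.
For ◇◇¬(q ∨ p):
a: successors {a, d}; ◇¬(q ∨ p) there: a:T, d:T. ✓
b: successors {a, c}; ◇¬(q ∨ p) there: a:T, c:T. ✓
c: successors {a, d}; ◇¬(q ∨ p) there: a:T, d:T. ✓
d: successors {a, d}; ◇¬(q ∨ p) there: a:T, d:T. ✓
e: successors {a}; ◇¬(q ∨ p) there: a:T. ✓
— 5 worlds.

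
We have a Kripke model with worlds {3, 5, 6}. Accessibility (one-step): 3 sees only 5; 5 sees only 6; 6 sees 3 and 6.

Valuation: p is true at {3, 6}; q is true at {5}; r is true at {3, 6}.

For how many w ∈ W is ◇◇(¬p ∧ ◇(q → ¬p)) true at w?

3: successors {5}; ◇(¬p ∧ ◇(q → ¬p)) there: 5:F. ✗
5: successors {6}; ◇(¬p ∧ ◇(q → ¬p)) there: 6:F. ✗
6: successors {3, 6}; ◇(¬p ∧ ◇(q → ¬p)) there: 3:T, 6:F. ✓
Satisfying worlds: {6}.

1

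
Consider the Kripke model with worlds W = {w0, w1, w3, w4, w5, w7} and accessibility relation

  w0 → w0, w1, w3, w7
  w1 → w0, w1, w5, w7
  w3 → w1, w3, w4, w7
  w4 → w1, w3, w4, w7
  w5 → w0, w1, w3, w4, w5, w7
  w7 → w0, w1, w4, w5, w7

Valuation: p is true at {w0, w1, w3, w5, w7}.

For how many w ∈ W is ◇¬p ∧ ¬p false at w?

5

w0: ◇¬p is F, ¬p is F. ✗
w1: ◇¬p is F, ¬p is F. ✗
w3: ◇¬p is T, ¬p is F. ✗
w4: ◇¬p is T, ¬p is T. ✓
w5: ◇¬p is T, ¬p is F. ✗
w7: ◇¬p is T, ¬p is F. ✗
Satisfying worlds: {w4}.
So ◇¬p ∧ ¬p fails at the other 5 worlds.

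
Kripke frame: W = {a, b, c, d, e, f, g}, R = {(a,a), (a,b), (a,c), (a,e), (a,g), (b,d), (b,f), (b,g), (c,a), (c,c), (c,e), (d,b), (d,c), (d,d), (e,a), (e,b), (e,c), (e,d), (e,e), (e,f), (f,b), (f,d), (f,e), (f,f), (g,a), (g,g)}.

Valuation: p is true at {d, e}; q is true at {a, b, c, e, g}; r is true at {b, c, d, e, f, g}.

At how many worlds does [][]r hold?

0

a: successors {a, b, c, e, g}; []r there: a:F, b:T, c:F, e:F, g:F. ✗
b: successors {d, f, g}; []r there: d:T, f:T, g:F. ✗
c: successors {a, c, e}; []r there: a:F, c:F, e:F. ✗
d: successors {b, c, d}; []r there: b:T, c:F, d:T. ✗
e: successors {a, b, c, d, e, f}; []r there: a:F, b:T, c:F, d:T, e:F, f:T. ✗
f: successors {b, d, e, f}; []r there: b:T, d:T, e:F, f:T. ✗
g: successors {a, g}; []r there: a:F, g:F. ✗
Satisfying worlds: ∅.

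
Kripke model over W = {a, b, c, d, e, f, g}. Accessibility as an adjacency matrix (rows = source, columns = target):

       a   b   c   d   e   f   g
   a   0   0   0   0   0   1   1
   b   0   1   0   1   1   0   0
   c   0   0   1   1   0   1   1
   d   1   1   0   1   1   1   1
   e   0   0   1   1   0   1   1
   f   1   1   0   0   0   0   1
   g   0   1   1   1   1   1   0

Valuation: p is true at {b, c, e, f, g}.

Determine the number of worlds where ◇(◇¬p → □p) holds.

a: successors {f, g}; ◇¬p → □p there: f:F, g:F. ✗
b: successors {b, d, e}; ◇¬p → □p there: b:F, d:F, e:F. ✗
c: successors {c, d, f, g}; ◇¬p → □p there: c:F, d:F, f:F, g:F. ✗
d: successors {a, b, d, e, f, g}; ◇¬p → □p there: a:T, b:F, d:F, e:F, f:F, g:F. ✓
e: successors {c, d, f, g}; ◇¬p → □p there: c:F, d:F, f:F, g:F. ✗
f: successors {a, b, g}; ◇¬p → □p there: a:T, b:F, g:F. ✓
g: successors {b, c, d, e, f}; ◇¬p → □p there: b:F, c:F, d:F, e:F, f:F. ✗
Satisfying worlds: {d, f}.

2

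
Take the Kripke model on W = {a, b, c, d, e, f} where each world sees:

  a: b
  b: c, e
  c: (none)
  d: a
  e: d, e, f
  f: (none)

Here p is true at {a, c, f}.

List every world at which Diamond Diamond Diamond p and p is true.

{a}

a: Diamond Diamond Diamond p is T, p is T. ✓
b: Diamond Diamond Diamond p is T, p is F. ✗
c: Diamond Diamond Diamond p is F, p is T. ✗
d: Diamond Diamond Diamond p is T, p is F. ✗
e: Diamond Diamond Diamond p is T, p is F. ✗
f: Diamond Diamond Diamond p is F, p is T. ✗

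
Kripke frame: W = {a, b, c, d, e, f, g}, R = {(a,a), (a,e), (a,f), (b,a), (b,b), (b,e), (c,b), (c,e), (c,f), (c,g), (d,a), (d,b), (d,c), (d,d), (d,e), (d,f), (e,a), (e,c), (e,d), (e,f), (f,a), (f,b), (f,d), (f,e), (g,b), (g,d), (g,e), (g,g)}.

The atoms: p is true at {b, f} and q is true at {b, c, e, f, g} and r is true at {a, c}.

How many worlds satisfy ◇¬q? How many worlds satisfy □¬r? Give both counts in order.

6 and 2

For ◇¬q:
a: successors {a, e, f}; ¬q there: a:T, e:F, f:F. ✓
b: successors {a, b, e}; ¬q there: a:T, b:F, e:F. ✓
c: successors {b, e, f, g}; ¬q there: b:F, e:F, f:F, g:F. ✗
d: successors {a, b, c, d, e, f}; ¬q there: a:T, b:F, c:F, d:T, e:F, f:F. ✓
e: successors {a, c, d, f}; ¬q there: a:T, c:F, d:T, f:F. ✓
f: successors {a, b, d, e}; ¬q there: a:T, b:F, d:T, e:F. ✓
g: successors {b, d, e, g}; ¬q there: b:F, d:T, e:F, g:F. ✓
— 6 worlds.
For □¬r:
a: successors {a, e, f}; ¬r there: a:F, e:T, f:T. ✗
b: successors {a, b, e}; ¬r there: a:F, b:T, e:T. ✗
c: successors {b, e, f, g}; ¬r there: b:T, e:T, f:T, g:T. ✓
d: successors {a, b, c, d, e, f}; ¬r there: a:F, b:T, c:F, d:T, e:T, f:T. ✗
e: successors {a, c, d, f}; ¬r there: a:F, c:F, d:T, f:T. ✗
f: successors {a, b, d, e}; ¬r there: a:F, b:T, d:T, e:T. ✗
g: successors {b, d, e, g}; ¬r there: b:T, d:T, e:T, g:T. ✓
— 2 worlds.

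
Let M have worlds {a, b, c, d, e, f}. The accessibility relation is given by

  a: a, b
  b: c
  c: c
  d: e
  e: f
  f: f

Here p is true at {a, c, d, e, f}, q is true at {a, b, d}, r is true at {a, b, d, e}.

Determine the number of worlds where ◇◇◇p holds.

a: successors {a, b}; ◇◇p there: a:T, b:T. ✓
b: successors {c}; ◇◇p there: c:T. ✓
c: successors {c}; ◇◇p there: c:T. ✓
d: successors {e}; ◇◇p there: e:T. ✓
e: successors {f}; ◇◇p there: f:T. ✓
f: successors {f}; ◇◇p there: f:T. ✓
Satisfying worlds: {a, b, c, d, e, f}.

6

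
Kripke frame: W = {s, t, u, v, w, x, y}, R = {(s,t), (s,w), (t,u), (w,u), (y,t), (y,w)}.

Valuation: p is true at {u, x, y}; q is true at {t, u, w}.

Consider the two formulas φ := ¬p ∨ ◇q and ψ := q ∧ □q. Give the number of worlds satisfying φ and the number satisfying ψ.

5 and 3

For ¬p ∨ ◇q:
s: ¬p is T, ◇q is T. ✓
t: ¬p is T, ◇q is T. ✓
u: ¬p is F, ◇q is F. ✗
v: ¬p is T, ◇q is F. ✓
w: ¬p is T, ◇q is T. ✓
x: ¬p is F, ◇q is F. ✗
y: ¬p is F, ◇q is T. ✓
— 5 worlds.
For q ∧ □q:
s: q is F, □q is T. ✗
t: q is T, □q is T. ✓
u: q is T, □q is T. ✓
v: q is F, □q is T. ✗
w: q is T, □q is T. ✓
x: q is F, □q is T. ✗
y: q is F, □q is T. ✗
— 3 worlds.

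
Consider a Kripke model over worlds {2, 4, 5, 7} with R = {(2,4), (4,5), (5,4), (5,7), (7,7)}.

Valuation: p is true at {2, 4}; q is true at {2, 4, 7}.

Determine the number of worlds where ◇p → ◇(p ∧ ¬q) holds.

2

2: ◇p is T, ◇(p ∧ ¬q) is F. ✗
4: ◇p is F, ◇(p ∧ ¬q) is F. ✓
5: ◇p is T, ◇(p ∧ ¬q) is F. ✗
7: ◇p is F, ◇(p ∧ ¬q) is F. ✓
Satisfying worlds: {4, 7}.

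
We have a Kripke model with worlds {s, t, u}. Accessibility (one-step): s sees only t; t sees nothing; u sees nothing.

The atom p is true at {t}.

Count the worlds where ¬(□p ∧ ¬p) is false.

s: □p ∧ ¬p is T. ✗
t: □p ∧ ¬p is F. ✓
u: □p ∧ ¬p is T. ✗
Satisfying worlds: {t}.
So ¬(□p ∧ ¬p) fails at the other 2 worlds.

2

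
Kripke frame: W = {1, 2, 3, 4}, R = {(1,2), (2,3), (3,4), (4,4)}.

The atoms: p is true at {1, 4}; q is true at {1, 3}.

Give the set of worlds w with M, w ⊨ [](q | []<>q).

{2}

1: successors {2}; q | []<>q there: 2:F. ✗
2: successors {3}; q | []<>q there: 3:T. ✓
3: successors {4}; q | []<>q there: 4:F. ✗
4: successors {4}; q | []<>q there: 4:F. ✗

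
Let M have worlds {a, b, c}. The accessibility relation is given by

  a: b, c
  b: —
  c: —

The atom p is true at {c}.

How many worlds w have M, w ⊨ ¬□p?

1

a: □p is F. ✓
b: □p is T. ✗
c: □p is T. ✗
Satisfying worlds: {a}.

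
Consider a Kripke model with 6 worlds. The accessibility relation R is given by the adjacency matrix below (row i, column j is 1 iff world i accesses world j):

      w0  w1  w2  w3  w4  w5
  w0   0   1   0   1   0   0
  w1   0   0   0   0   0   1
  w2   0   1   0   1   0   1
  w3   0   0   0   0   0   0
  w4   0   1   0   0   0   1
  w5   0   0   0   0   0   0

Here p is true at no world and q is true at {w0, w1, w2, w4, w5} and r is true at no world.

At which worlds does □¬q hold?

w0: successors {w1, w3}; ¬q there: w1:F, w3:T. ✗
w1: successors {w5}; ¬q there: w5:F. ✗
w2: successors {w1, w3, w5}; ¬q there: w1:F, w3:T, w5:F. ✗
w3: no successors, so □¬q holds vacuously. ✓
w4: successors {w1, w5}; ¬q there: w1:F, w5:F. ✗
w5: no successors, so □¬q holds vacuously. ✓

{w3, w5}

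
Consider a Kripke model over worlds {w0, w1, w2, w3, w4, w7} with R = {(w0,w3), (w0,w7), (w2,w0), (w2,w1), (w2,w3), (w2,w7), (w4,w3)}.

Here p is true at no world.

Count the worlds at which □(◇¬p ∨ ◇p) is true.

3

w0: successors {w3, w7}; ◇¬p ∨ ◇p there: w3:F, w7:F. ✗
w1: no successors, so □(◇¬p ∨ ◇p) holds vacuously. ✓
w2: successors {w0, w1, w3, w7}; ◇¬p ∨ ◇p there: w0:T, w1:F, w3:F, w7:F. ✗
w3: no successors, so □(◇¬p ∨ ◇p) holds vacuously. ✓
w4: successors {w3}; ◇¬p ∨ ◇p there: w3:F. ✗
w7: no successors, so □(◇¬p ∨ ◇p) holds vacuously. ✓
Satisfying worlds: {w1, w3, w7}.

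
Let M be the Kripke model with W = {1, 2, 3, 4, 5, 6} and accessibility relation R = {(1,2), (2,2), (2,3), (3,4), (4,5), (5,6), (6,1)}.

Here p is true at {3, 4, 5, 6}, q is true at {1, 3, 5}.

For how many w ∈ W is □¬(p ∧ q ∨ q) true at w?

3

1: successors {2}; ¬(p ∧ q ∨ q) there: 2:T. ✓
2: successors {2, 3}; ¬(p ∧ q ∨ q) there: 2:T, 3:F. ✗
3: successors {4}; ¬(p ∧ q ∨ q) there: 4:T. ✓
4: successors {5}; ¬(p ∧ q ∨ q) there: 5:F. ✗
5: successors {6}; ¬(p ∧ q ∨ q) there: 6:T. ✓
6: successors {1}; ¬(p ∧ q ∨ q) there: 1:F. ✗
Satisfying worlds: {1, 3, 5}.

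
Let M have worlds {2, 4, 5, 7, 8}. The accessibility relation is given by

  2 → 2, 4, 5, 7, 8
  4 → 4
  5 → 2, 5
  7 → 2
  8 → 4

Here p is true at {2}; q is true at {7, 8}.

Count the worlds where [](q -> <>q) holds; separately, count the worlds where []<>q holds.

4 and 1

For [](q -> <>q):
2: successors {2, 4, 5, 7, 8}; q -> <>q there: 2:T, 4:T, 5:T, 7:F, 8:F. ✗
4: successors {4}; q -> <>q there: 4:T. ✓
5: successors {2, 5}; q -> <>q there: 2:T, 5:T. ✓
7: successors {2}; q -> <>q there: 2:T. ✓
8: successors {4}; q -> <>q there: 4:T. ✓
— 4 worlds.
For []<>q:
2: successors {2, 4, 5, 7, 8}; <>q there: 2:T, 4:F, 5:F, 7:F, 8:F. ✗
4: successors {4}; <>q there: 4:F. ✗
5: successors {2, 5}; <>q there: 2:T, 5:F. ✗
7: successors {2}; <>q there: 2:T. ✓
8: successors {4}; <>q there: 4:F. ✗
— 1 world.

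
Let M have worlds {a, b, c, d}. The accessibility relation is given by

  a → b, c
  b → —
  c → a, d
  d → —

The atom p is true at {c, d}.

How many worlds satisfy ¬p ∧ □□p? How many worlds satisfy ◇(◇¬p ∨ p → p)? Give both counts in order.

For ¬p ∧ □□p:
a: ¬p is T, □□p is F. ✗
b: ¬p is T, □□p is T. ✓
c: ¬p is F, □□p is F. ✗
d: ¬p is F, □□p is T. ✗
— 1 world.
For ◇(◇¬p ∨ p → p):
a: successors {b, c}; ◇¬p ∨ p → p there: b:T, c:T. ✓
b: no successors, so ◇(◇¬p ∨ p → p) fails. ✗
c: successors {a, d}; ◇¬p ∨ p → p there: a:F, d:T. ✓
d: no successors, so ◇(◇¬p ∨ p → p) fails. ✗
— 2 worlds.

1 and 2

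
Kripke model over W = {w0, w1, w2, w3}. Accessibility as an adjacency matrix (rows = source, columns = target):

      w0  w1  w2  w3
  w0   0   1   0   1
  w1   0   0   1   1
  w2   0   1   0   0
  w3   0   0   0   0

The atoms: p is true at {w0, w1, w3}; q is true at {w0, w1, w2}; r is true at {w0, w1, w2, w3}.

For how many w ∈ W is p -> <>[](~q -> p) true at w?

w0: p is T, <>[](~q -> p) is T. ✓
w1: p is T, <>[](~q -> p) is T. ✓
w2: p is F, <>[](~q -> p) is T. ✓
w3: p is T, <>[](~q -> p) is F. ✗
Satisfying worlds: {w0, w1, w2}.

3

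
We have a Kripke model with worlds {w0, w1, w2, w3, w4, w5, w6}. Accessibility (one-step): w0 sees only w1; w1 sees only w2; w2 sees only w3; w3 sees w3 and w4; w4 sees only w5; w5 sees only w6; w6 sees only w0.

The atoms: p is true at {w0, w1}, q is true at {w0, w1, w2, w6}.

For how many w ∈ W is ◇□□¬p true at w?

w0: successors {w1}; □□¬p there: w1:T. ✓
w1: successors {w2}; □□¬p there: w2:T. ✓
w2: successors {w3}; □□¬p there: w3:T. ✓
w3: successors {w3, w4}; □□¬p there: w3:T, w4:T. ✓
w4: successors {w5}; □□¬p there: w5:F. ✗
w5: successors {w6}; □□¬p there: w6:F. ✗
w6: successors {w0}; □□¬p there: w0:T. ✓
Satisfying worlds: {w0, w1, w2, w3, w6}.

5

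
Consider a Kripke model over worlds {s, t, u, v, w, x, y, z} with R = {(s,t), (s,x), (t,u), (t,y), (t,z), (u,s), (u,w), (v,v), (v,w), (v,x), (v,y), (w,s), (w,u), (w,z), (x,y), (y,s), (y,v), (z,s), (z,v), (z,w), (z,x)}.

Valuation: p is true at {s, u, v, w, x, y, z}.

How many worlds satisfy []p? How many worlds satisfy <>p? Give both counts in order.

7 and 8

For []p:
s: successors {t, x}; p there: t:F, x:T. ✗
t: successors {u, y, z}; p there: u:T, y:T, z:T. ✓
u: successors {s, w}; p there: s:T, w:T. ✓
v: successors {v, w, x, y}; p there: v:T, w:T, x:T, y:T. ✓
w: successors {s, u, z}; p there: s:T, u:T, z:T. ✓
x: successors {y}; p there: y:T. ✓
y: successors {s, v}; p there: s:T, v:T. ✓
z: successors {s, v, w, x}; p there: s:T, v:T, w:T, x:T. ✓
— 7 worlds.
For <>p:
s: successors {t, x}; p there: t:F, x:T. ✓
t: successors {u, y, z}; p there: u:T, y:T, z:T. ✓
u: successors {s, w}; p there: s:T, w:T. ✓
v: successors {v, w, x, y}; p there: v:T, w:T, x:T, y:T. ✓
w: successors {s, u, z}; p there: s:T, u:T, z:T. ✓
x: successors {y}; p there: y:T. ✓
y: successors {s, v}; p there: s:T, v:T. ✓
z: successors {s, v, w, x}; p there: s:T, v:T, w:T, x:T. ✓
— 8 worlds.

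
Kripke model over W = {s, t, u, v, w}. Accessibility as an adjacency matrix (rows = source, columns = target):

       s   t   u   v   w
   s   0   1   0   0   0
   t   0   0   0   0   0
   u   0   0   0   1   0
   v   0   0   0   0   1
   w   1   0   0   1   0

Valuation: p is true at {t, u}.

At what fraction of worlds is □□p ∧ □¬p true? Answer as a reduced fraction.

s: □□p is T, □¬p is F. ✗
t: □□p is T, □¬p is T. ✓
u: □□p is F, □¬p is T. ✗
v: □□p is F, □¬p is T. ✗
w: □□p is F, □¬p is T. ✗
That's 1 of 5 worlds, so 1/5.

1/5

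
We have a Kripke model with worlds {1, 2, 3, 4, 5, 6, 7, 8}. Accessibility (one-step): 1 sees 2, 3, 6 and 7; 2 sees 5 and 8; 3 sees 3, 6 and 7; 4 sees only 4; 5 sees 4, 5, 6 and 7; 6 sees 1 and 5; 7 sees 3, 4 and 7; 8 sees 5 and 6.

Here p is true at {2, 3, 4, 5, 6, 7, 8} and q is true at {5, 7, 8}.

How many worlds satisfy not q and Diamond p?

5

1: not q is T, Diamond p is T. ✓
2: not q is T, Diamond p is T. ✓
3: not q is T, Diamond p is T. ✓
4: not q is T, Diamond p is T. ✓
5: not q is F, Diamond p is T. ✗
6: not q is T, Diamond p is T. ✓
7: not q is F, Diamond p is T. ✗
8: not q is F, Diamond p is T. ✗
Satisfying worlds: {1, 2, 3, 4, 6}.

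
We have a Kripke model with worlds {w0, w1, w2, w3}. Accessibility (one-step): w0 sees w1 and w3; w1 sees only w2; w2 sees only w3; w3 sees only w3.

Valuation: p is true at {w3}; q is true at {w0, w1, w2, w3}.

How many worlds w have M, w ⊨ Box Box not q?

w0: successors {w1, w3}; Box not q there: w1:F, w3:F. ✗
w1: successors {w2}; Box not q there: w2:F. ✗
w2: successors {w3}; Box not q there: w3:F. ✗
w3: successors {w3}; Box not q there: w3:F. ✗
Satisfying worlds: ∅.

0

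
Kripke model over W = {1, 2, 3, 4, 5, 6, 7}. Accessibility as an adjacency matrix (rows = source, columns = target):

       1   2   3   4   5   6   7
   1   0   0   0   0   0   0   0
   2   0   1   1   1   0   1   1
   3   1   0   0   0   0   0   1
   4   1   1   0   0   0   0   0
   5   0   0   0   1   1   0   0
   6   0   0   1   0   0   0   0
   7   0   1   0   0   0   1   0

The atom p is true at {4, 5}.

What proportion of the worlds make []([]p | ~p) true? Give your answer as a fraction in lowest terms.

5/7

1: no successors, so []([]p | ~p) holds vacuously. ✓
2: successors {2, 3, 4, 6, 7}; []p | ~p there: 2:T, 3:T, 4:F, 6:T, 7:T. ✗
3: successors {1, 7}; []p | ~p there: 1:T, 7:T. ✓
4: successors {1, 2}; []p | ~p there: 1:T, 2:T. ✓
5: successors {4, 5}; []p | ~p there: 4:F, 5:T. ✗
6: successors {3}; []p | ~p there: 3:T. ✓
7: successors {2, 6}; []p | ~p there: 2:T, 6:T. ✓
That's 5 of 7 worlds, so 5/7.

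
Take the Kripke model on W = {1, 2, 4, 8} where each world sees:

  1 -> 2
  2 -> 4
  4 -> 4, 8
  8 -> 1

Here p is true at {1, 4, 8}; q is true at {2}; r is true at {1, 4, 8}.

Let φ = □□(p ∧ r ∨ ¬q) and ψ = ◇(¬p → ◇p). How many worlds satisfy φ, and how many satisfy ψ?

3 and 4

For □□(p ∧ r ∨ ¬q):
1: successors {2}; □(p ∧ r ∨ ¬q) there: 2:T. ✓
2: successors {4}; □(p ∧ r ∨ ¬q) there: 4:T. ✓
4: successors {4, 8}; □(p ∧ r ∨ ¬q) there: 4:T, 8:T. ✓
8: successors {1}; □(p ∧ r ∨ ¬q) there: 1:F. ✗
— 3 worlds.
For ◇(¬p → ◇p):
1: successors {2}; ¬p → ◇p there: 2:T. ✓
2: successors {4}; ¬p → ◇p there: 4:T. ✓
4: successors {4, 8}; ¬p → ◇p there: 4:T, 8:T. ✓
8: successors {1}; ¬p → ◇p there: 1:T. ✓
— 4 worlds.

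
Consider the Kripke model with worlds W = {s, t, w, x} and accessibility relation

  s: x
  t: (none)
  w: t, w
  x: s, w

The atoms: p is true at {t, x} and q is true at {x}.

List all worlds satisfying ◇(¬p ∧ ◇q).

s: successors {x}; ¬p ∧ ◇q there: x:F. ✗
t: no successors, so ◇(¬p ∧ ◇q) fails. ✗
w: successors {t, w}; ¬p ∧ ◇q there: t:F, w:F. ✗
x: successors {s, w}; ¬p ∧ ◇q there: s:T, w:F. ✓

{x}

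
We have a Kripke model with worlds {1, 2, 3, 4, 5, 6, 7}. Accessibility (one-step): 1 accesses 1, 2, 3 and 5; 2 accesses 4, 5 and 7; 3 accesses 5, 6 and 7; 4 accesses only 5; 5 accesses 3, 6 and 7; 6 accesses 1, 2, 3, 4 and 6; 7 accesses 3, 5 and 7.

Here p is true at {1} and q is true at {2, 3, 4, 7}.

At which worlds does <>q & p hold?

1: <>q is T, p is T. ✓
2: <>q is T, p is F. ✗
3: <>q is T, p is F. ✗
4: <>q is F, p is F. ✗
5: <>q is T, p is F. ✗
6: <>q is T, p is F. ✗
7: <>q is T, p is F. ✗

{1}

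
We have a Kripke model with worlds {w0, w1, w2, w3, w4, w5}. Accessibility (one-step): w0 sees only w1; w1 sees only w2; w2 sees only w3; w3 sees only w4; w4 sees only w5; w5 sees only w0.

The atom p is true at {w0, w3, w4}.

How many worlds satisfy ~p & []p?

w0: ~p is F, []p is F. ✗
w1: ~p is T, []p is F. ✗
w2: ~p is T, []p is T. ✓
w3: ~p is F, []p is T. ✗
w4: ~p is F, []p is F. ✗
w5: ~p is T, []p is T. ✓
Satisfying worlds: {w2, w5}.

2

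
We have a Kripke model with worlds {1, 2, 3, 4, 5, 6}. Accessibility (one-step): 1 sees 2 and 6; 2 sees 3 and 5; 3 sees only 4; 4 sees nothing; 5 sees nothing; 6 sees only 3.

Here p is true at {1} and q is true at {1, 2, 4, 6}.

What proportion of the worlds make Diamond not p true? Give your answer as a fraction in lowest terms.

2/3

1: successors {2, 6}; not p there: 2:T, 6:T. ✓
2: successors {3, 5}; not p there: 3:T, 5:T. ✓
3: successors {4}; not p there: 4:T. ✓
4: no successors, so Diamond not p fails. ✗
5: no successors, so Diamond not p fails. ✗
6: successors {3}; not p there: 3:T. ✓
That's 4 of 6 worlds, so 4/6 = 2/3.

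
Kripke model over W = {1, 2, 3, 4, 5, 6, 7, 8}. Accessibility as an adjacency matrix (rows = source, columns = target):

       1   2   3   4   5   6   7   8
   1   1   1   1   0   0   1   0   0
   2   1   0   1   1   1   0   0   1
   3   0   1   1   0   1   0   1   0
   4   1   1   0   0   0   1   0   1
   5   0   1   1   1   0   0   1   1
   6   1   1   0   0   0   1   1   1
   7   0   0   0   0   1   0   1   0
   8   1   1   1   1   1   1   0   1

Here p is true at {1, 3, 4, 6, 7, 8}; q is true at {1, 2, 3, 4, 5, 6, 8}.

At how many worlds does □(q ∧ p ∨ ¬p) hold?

4

1: successors {1, 2, 3, 6}; q ∧ p ∨ ¬p there: 1:T, 2:T, 3:T, 6:T. ✓
2: successors {1, 3, 4, 5, 8}; q ∧ p ∨ ¬p there: 1:T, 3:T, 4:T, 5:T, 8:T. ✓
3: successors {2, 3, 5, 7}; q ∧ p ∨ ¬p there: 2:T, 3:T, 5:T, 7:F. ✗
4: successors {1, 2, 6, 8}; q ∧ p ∨ ¬p there: 1:T, 2:T, 6:T, 8:T. ✓
5: successors {2, 3, 4, 7, 8}; q ∧ p ∨ ¬p there: 2:T, 3:T, 4:T, 7:F, 8:T. ✗
6: successors {1, 2, 6, 7, 8}; q ∧ p ∨ ¬p there: 1:T, 2:T, 6:T, 7:F, 8:T. ✗
7: successors {5, 7}; q ∧ p ∨ ¬p there: 5:T, 7:F. ✗
8: successors {1, 2, 3, 4, 5, 6, 8}; q ∧ p ∨ ¬p there: 1:T, 2:T, 3:T, 4:T, 5:T, 6:T, 8:T. ✓
Satisfying worlds: {1, 2, 4, 8}.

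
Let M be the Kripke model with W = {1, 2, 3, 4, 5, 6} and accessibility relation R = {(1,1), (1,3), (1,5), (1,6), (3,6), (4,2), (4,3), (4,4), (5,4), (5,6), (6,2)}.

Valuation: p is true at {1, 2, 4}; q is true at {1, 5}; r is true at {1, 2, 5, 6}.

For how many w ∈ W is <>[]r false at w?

1

1: successors {1, 3, 5, 6}; []r there: 1:F, 3:T, 5:F, 6:T. ✓
2: no successors, so <>[]r fails. ✗
3: successors {6}; []r there: 6:T. ✓
4: successors {2, 3, 4}; []r there: 2:T, 3:T, 4:F. ✓
5: successors {4, 6}; []r there: 4:F, 6:T. ✓
6: successors {2}; []r there: 2:T. ✓
Satisfying worlds: {1, 3, 4, 5, 6}.
So <>[]r fails at the other 1 world.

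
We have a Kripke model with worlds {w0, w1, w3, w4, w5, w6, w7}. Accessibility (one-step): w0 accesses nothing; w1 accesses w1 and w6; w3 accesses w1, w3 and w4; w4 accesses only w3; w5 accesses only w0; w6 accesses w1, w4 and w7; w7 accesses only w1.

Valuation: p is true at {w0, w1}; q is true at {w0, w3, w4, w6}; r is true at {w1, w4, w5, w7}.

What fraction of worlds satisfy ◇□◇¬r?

4/7

w0: no successors, so ◇□◇¬r fails. ✗
w1: successors {w1, w6}; □◇¬r there: w1:F, w6:F. ✗
w3: successors {w1, w3, w4}; □◇¬r there: w1:F, w3:T, w4:T. ✓
w4: successors {w3}; □◇¬r there: w3:T. ✓
w5: successors {w0}; □◇¬r there: w0:T. ✓
w6: successors {w1, w4, w7}; □◇¬r there: w1:F, w4:T, w7:T. ✓
w7: successors {w1}; □◇¬r there: w1:F. ✗
That's 4 of 7 worlds, so 4/7.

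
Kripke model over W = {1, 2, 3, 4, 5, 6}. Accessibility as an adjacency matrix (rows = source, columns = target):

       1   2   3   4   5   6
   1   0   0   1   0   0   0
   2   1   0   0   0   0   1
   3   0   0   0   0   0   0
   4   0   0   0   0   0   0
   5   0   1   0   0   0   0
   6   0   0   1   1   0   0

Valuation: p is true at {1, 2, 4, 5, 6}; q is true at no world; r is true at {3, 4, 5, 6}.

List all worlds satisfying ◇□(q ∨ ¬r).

1: successors {3}; □(q ∨ ¬r) there: 3:T. ✓
2: successors {1, 6}; □(q ∨ ¬r) there: 1:F, 6:F. ✗
3: no successors, so ◇□(q ∨ ¬r) fails. ✗
4: no successors, so ◇□(q ∨ ¬r) fails. ✗
5: successors {2}; □(q ∨ ¬r) there: 2:F. ✗
6: successors {3, 4}; □(q ∨ ¬r) there: 3:T, 4:T. ✓

{1, 6}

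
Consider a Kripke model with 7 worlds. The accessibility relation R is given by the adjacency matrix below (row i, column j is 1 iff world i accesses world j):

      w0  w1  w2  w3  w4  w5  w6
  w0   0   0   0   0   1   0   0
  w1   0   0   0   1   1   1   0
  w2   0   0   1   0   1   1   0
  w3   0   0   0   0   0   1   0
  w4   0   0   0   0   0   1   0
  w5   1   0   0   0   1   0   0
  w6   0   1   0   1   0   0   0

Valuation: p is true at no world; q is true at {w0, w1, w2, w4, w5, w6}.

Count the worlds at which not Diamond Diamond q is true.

0

w0: Diamond Diamond q is T. ✗
w1: Diamond Diamond q is T. ✗
w2: Diamond Diamond q is T. ✗
w3: Diamond Diamond q is T. ✗
w4: Diamond Diamond q is T. ✗
w5: Diamond Diamond q is T. ✗
w6: Diamond Diamond q is T. ✗
Satisfying worlds: ∅.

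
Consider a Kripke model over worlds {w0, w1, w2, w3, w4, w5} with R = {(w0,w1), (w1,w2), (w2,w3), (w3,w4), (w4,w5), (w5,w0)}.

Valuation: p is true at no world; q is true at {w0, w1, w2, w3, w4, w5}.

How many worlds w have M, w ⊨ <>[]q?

w0: successors {w1}; []q there: w1:T. ✓
w1: successors {w2}; []q there: w2:T. ✓
w2: successors {w3}; []q there: w3:T. ✓
w3: successors {w4}; []q there: w4:T. ✓
w4: successors {w5}; []q there: w5:T. ✓
w5: successors {w0}; []q there: w0:T. ✓
Satisfying worlds: {w0, w1, w2, w3, w4, w5}.

6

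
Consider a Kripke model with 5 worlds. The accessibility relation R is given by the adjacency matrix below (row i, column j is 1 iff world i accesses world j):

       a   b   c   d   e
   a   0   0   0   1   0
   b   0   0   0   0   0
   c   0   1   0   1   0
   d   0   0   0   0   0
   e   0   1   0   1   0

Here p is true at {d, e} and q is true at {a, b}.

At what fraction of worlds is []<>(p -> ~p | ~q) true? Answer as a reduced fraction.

a: successors {d}; <>(p -> ~p | ~q) there: d:F. ✗
b: no successors, so []<>(p -> ~p | ~q) holds vacuously. ✓
c: successors {b, d}; <>(p -> ~p | ~q) there: b:F, d:F. ✗
d: no successors, so []<>(p -> ~p | ~q) holds vacuously. ✓
e: successors {b, d}; <>(p -> ~p | ~q) there: b:F, d:F. ✗
That's 2 of 5 worlds, so 2/5.

2/5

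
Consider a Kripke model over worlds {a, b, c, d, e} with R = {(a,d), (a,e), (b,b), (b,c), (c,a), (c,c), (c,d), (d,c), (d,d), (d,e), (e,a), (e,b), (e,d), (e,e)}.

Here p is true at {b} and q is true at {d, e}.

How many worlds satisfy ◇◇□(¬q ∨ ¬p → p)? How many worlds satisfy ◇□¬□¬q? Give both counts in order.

For ◇◇□(¬q ∨ ¬p → p):
a: successors {d, e}; ◇□(¬q ∨ ¬p → p) there: d:F, e:F. ✗
b: successors {b, c}; ◇□(¬q ∨ ¬p → p) there: b:F, c:F. ✗
c: successors {a, c, d}; ◇□(¬q ∨ ¬p → p) there: a:F, c:F, d:F. ✗
d: successors {c, d, e}; ◇□(¬q ∨ ¬p → p) there: c:F, d:F, e:F. ✗
e: successors {a, b, d, e}; ◇□(¬q ∨ ¬p → p) there: a:F, b:F, d:F, e:F. ✗
— 0 worlds.
For ◇□¬□¬q:
a: successors {d, e}; □¬□¬q there: d:T, e:F. ✓
b: successors {b, c}; □¬□¬q there: b:F, c:T. ✓
c: successors {a, c, d}; □¬□¬q there: a:T, c:T, d:T. ✓
d: successors {c, d, e}; □¬□¬q there: c:T, d:T, e:F. ✓
e: successors {a, b, d, e}; □¬□¬q there: a:T, b:F, d:T, e:F. ✓
— 5 worlds.

0 and 5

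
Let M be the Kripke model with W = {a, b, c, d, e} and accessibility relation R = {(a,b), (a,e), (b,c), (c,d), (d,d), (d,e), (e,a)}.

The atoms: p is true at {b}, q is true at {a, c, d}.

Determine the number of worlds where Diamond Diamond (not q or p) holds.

a: successors {b, e}; Diamond (not q or p) there: b:F, e:F. ✗
b: successors {c}; Diamond (not q or p) there: c:F. ✗
c: successors {d}; Diamond (not q or p) there: d:T. ✓
d: successors {d, e}; Diamond (not q or p) there: d:T, e:F. ✓
e: successors {a}; Diamond (not q or p) there: a:T. ✓
Satisfying worlds: {c, d, e}.

3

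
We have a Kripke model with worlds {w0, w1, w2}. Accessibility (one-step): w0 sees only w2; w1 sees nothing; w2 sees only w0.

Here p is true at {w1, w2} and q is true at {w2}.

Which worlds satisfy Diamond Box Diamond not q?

w0: successors {w2}; Box Diamond not q there: w2:F. ✗
w1: no successors, so Diamond Box Diamond not q fails. ✗
w2: successors {w0}; Box Diamond not q there: w0:T. ✓

{w2}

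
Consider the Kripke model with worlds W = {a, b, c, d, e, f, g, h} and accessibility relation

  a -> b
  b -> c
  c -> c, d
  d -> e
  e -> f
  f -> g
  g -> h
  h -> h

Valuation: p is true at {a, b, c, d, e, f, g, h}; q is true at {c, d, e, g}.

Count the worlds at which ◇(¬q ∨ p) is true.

a: successors {b}; ¬q ∨ p there: b:T. ✓
b: successors {c}; ¬q ∨ p there: c:T. ✓
c: successors {c, d}; ¬q ∨ p there: c:T, d:T. ✓
d: successors {e}; ¬q ∨ p there: e:T. ✓
e: successors {f}; ¬q ∨ p there: f:T. ✓
f: successors {g}; ¬q ∨ p there: g:T. ✓
g: successors {h}; ¬q ∨ p there: h:T. ✓
h: successors {h}; ¬q ∨ p there: h:T. ✓
Satisfying worlds: {a, b, c, d, e, f, g, h}.

8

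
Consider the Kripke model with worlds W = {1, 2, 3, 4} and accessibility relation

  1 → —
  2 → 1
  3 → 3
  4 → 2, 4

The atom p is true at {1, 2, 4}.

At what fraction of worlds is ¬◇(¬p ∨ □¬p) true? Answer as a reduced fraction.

1: ◇(¬p ∨ □¬p) is F. ✓
2: ◇(¬p ∨ □¬p) is T. ✗
3: ◇(¬p ∨ □¬p) is T. ✗
4: ◇(¬p ∨ □¬p) is F. ✓
That's 2 of 4 worlds, so 2/4 = 1/2.

1/2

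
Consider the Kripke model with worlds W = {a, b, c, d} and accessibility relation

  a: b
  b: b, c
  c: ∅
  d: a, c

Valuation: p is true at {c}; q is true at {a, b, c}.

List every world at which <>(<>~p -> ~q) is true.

a: successors {b}; <>~p -> ~q there: b:F. ✗
b: successors {b, c}; <>~p -> ~q there: b:F, c:T. ✓
c: no successors, so <>(<>~p -> ~q) fails. ✗
d: successors {a, c}; <>~p -> ~q there: a:F, c:T. ✓

{b, d}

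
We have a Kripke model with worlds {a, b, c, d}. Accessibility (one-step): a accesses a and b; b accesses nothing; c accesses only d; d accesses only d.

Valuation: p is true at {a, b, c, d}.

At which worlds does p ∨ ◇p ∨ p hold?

a: p is T, ◇p ∨ p is T. ✓
b: p is T, ◇p ∨ p is T. ✓
c: p is T, ◇p ∨ p is T. ✓
d: p is T, ◇p ∨ p is T. ✓

{a, b, c, d}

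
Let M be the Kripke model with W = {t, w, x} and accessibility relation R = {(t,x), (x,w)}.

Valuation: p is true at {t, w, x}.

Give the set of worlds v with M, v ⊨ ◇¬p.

∅

t: successors {x}; ¬p there: x:F. ✗
w: no successors, so ◇¬p fails. ✗
x: successors {w}; ¬p there: w:F. ✗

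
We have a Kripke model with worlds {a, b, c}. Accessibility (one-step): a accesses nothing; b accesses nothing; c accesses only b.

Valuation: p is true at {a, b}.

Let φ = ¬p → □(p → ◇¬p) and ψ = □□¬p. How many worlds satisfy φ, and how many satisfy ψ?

For ¬p → □(p → ◇¬p):
a: ¬p is F, □(p → ◇¬p) is T. ✓
b: ¬p is F, □(p → ◇¬p) is T. ✓
c: ¬p is T, □(p → ◇¬p) is F. ✗
— 2 worlds.
For □□¬p:
a: no successors, so □□¬p holds vacuously. ✓
b: no successors, so □□¬p holds vacuously. ✓
c: successors {b}; □¬p there: b:T. ✓
— 3 worlds.

2 and 3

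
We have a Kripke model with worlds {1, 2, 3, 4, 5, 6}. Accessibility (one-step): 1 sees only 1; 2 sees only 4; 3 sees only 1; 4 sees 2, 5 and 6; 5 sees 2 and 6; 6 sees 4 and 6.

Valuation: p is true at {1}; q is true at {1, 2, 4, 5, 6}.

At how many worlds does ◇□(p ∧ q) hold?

2

1: successors {1}; □(p ∧ q) there: 1:T. ✓
2: successors {4}; □(p ∧ q) there: 4:F. ✗
3: successors {1}; □(p ∧ q) there: 1:T. ✓
4: successors {2, 5, 6}; □(p ∧ q) there: 2:F, 5:F, 6:F. ✗
5: successors {2, 6}; □(p ∧ q) there: 2:F, 6:F. ✗
6: successors {4, 6}; □(p ∧ q) there: 4:F, 6:F. ✗
Satisfying worlds: {1, 3}.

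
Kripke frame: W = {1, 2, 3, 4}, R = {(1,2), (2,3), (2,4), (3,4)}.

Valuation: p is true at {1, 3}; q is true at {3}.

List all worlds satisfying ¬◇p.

{1, 3, 4}

1: ◇p is F. ✓
2: ◇p is T. ✗
3: ◇p is F. ✓
4: ◇p is F. ✓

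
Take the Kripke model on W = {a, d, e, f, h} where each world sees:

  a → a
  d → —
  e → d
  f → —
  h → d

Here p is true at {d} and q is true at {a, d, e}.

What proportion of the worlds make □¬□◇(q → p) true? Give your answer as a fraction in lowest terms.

3/5

a: successors {a}; ¬□◇(q → p) there: a:T. ✓
d: no successors, so □¬□◇(q → p) holds vacuously. ✓
e: successors {d}; ¬□◇(q → p) there: d:F. ✗
f: no successors, so □¬□◇(q → p) holds vacuously. ✓
h: successors {d}; ¬□◇(q → p) there: d:F. ✗
That's 3 of 5 worlds, so 3/5.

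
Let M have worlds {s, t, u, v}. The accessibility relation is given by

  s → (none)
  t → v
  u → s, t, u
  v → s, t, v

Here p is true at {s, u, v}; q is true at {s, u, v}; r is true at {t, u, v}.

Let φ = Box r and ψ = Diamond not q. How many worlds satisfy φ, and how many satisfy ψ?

2 and 2

For Box r:
s: no successors, so Box r holds vacuously. ✓
t: successors {v}; r there: v:T. ✓
u: successors {s, t, u}; r there: s:F, t:T, u:T. ✗
v: successors {s, t, v}; r there: s:F, t:T, v:T. ✗
— 2 worlds.
For Diamond not q:
s: no successors, so Diamond not q fails. ✗
t: successors {v}; not q there: v:F. ✗
u: successors {s, t, u}; not q there: s:F, t:T, u:F. ✓
v: successors {s, t, v}; not q there: s:F, t:T, v:F. ✓
— 2 worlds.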